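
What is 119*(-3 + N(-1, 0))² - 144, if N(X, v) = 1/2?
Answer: 2399/4 ≈ 599.75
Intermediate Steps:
N(X, v) = ½
119*(-3 + N(-1, 0))² - 144 = 119*(-3 + ½)² - 144 = 119*(-5/2)² - 144 = 119*(25/4) - 144 = 2975/4 - 144 = 2399/4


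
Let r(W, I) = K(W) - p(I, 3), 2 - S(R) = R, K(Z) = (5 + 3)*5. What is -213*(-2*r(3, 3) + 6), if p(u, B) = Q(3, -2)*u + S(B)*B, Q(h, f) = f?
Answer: 19596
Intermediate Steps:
K(Z) = 40 (K(Z) = 8*5 = 40)
S(R) = 2 - R
p(u, B) = -2*u + B*(2 - B) (p(u, B) = -2*u + (2 - B)*B = -2*u + B*(2 - B))
r(W, I) = 43 + 2*I (r(W, I) = 40 - (-2*I - 1*3*(-2 + 3)) = 40 - (-2*I - 1*3*1) = 40 - (-2*I - 3) = 40 - (-3 - 2*I) = 40 + (3 + 2*I) = 43 + 2*I)
-213*(-2*r(3, 3) + 6) = -213*(-2*(43 + 2*3) + 6) = -213*(-2*(43 + 6) + 6) = -213*(-2*49 + 6) = -213*(-98 + 6) = -213*(-92) = 19596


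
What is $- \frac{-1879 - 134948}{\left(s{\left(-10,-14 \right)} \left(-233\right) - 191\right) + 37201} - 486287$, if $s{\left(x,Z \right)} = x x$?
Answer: $- \frac{2222285981}{4570} \approx -4.8628 \cdot 10^{5}$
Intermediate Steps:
$s{\left(x,Z \right)} = x^{2}$
$- \frac{-1879 - 134948}{\left(s{\left(-10,-14 \right)} \left(-233\right) - 191\right) + 37201} - 486287 = - \frac{-1879 - 134948}{\left(\left(-10\right)^{2} \left(-233\right) - 191\right) + 37201} - 486287 = - \frac{-136827}{\left(100 \left(-233\right) - 191\right) + 37201} - 486287 = - \frac{-136827}{\left(-23300 - 191\right) + 37201} - 486287 = - \frac{-136827}{-23491 + 37201} - 486287 = - \frac{-136827}{13710} - 486287 = \left(-1\right) \left(- \frac{45609}{4570}\right) - 486287 = \frac{45609}{4570} - 486287 = - \frac{2222285981}{4570}$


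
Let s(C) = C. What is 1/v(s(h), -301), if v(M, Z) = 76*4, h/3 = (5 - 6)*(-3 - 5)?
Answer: 1/304 ≈ 0.0032895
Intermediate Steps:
h = 24 (h = 3*((5 - 6)*(-3 - 5)) = 3*(-1*(-8)) = 3*8 = 24)
v(M, Z) = 304
1/v(s(h), -301) = 1/304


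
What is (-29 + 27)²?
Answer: 4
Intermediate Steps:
(-29 + 27)² = (-2)² = 4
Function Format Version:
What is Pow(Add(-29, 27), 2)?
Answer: 4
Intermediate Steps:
Pow(Add(-29, 27), 2) = Pow(-2, 2) = 4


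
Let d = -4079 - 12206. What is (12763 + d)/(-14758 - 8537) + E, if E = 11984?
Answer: 93056934/7765 ≈ 11984.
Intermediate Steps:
d = -16285
(12763 + d)/(-14758 - 8537) + E = (12763 - 16285)/(-14758 - 8537) + 11984 = -3522/(-23295) + 11984 = -3522*(-1/23295) + 11984 = 1174/7765 + 11984 = 93056934/7765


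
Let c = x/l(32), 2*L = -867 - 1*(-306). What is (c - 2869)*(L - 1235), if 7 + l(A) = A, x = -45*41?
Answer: 22299067/5 ≈ 4.4598e+6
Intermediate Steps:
L = -561/2 (L = (-867 - 1*(-306))/2 = (-867 + 306)/2 = (1/2)*(-561) = -561/2 ≈ -280.50)
x = -1845
l(A) = -7 + A
c = -369/5 (c = -1845/(-7 + 32) = -1845/25 = -1845*1/25 = -369/5 ≈ -73.800)
(c - 2869)*(L - 1235) = (-369/5 - 2869)*(-561/2 - 1235) = -14714/5*(-3031/2) = 22299067/5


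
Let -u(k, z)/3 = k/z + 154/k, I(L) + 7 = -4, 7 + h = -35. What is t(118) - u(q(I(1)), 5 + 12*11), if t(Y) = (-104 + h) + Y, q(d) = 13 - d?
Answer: -4507/548 ≈ -8.2245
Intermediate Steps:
h = -42 (h = -7 - 35 = -42)
I(L) = -11 (I(L) = -7 - 4 = -11)
u(k, z) = -462/k - 3*k/z (u(k, z) = -3*(k/z + 154/k) = -3*(154/k + k/z) = -462/k - 3*k/z)
t(Y) = -146 + Y (t(Y) = (-104 - 42) + Y = -146 + Y)
t(118) - u(q(I(1)), 5 + 12*11) = (-146 + 118) - (-462/(13 - 1*(-11)) - 3*(13 - 1*(-11))/(5 + 12*11)) = -28 - (-462/(13 + 11) - 3*(13 + 11)/(5 + 132)) = -28 - (-462/24 - 3*24/137) = -28 - (-462*1/24 - 3*24*1/137) = -28 - (-77/4 - 72/137) = -28 - 1*(-10837/548) = -28 + 10837/548 = -4507/548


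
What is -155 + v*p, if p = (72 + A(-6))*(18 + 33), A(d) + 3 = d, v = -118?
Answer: -379289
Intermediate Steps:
A(d) = -3 + d
p = 3213 (p = (72 + (-3 - 6))*(18 + 33) = (72 - 9)*51 = 63*51 = 3213)
-155 + v*p = -155 - 118*3213 = -155 - 379134 = -379289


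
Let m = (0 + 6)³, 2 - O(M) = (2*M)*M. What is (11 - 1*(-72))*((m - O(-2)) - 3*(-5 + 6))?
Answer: 18177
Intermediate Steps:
O(M) = 2 - 2*M² (O(M) = 2 - 2*M*M = 2 - 2*M²)
m = 216 (m = 6³ = 216)
(11 - 1*(-72))*((m - O(-2)) - 3*(-5 + 6)) = (11 - 1*(-72))*((216 - (2 - 2*(-2)²)) - 3*(-5 + 6)) = (11 + 72)*((216 - (2 - 2*4)) - 3*1) = 83*((216 - (2 - 8)) - 3) = 83*((216 - 1*(-6)) - 3) = 83*((216 + 6) - 3) = 83*(222 - 3) = 83*219 = 18177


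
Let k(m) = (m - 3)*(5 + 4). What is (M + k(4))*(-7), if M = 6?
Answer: -105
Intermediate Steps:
k(m) = -27 + 9*m (k(m) = (-3 + m)*9 = -27 + 9*m)
(M + k(4))*(-7) = (6 + (-27 + 9*4))*(-7) = (6 + (-27 + 36))*(-7) = (6 + 9)*(-7) = 15*(-7) = -105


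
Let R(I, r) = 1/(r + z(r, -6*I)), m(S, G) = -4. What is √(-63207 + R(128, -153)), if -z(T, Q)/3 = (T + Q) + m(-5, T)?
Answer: I*√434540790366/2622 ≈ 251.41*I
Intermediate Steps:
z(T, Q) = 12 - 3*Q - 3*T (z(T, Q) = -3*((T + Q) - 4) = -3*((Q + T) - 4) = -3*(-4 + Q + T) = 12 - 3*Q - 3*T)
R(I, r) = 1/(12 - 2*r + 18*I) (R(I, r) = 1/(r + (12 - (-18)*I - 3*r)) = 1/(r + (12 + 18*I - 3*r)) = 1/(r + (12 - 3*r + 18*I)) = 1/(12 - 2*r + 18*I))
√(-63207 + R(128, -153)) = √(-63207 + 1/(2*(6 - 1*(-153) + 9*128))) = √(-63207 + 1/(2*(6 + 153 + 1152))) = √(-63207 + (½)/1311) = √(-63207 + (½)*(1/1311)) = √(-63207 + 1/2622) = √(-165728753/2622) = I*√434540790366/2622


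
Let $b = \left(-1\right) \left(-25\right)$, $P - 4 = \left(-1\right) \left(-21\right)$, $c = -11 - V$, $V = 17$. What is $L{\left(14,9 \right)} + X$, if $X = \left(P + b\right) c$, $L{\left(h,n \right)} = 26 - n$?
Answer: $-1383$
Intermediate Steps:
$c = -28$ ($c = -11 - 17 = -28$)
$P = 25$ ($P = 4 - -21 = 4 + 21 = 25$)
$b = 25$
$X = -1400$ ($X = \left(25 + 25\right) \left(-28\right) = 50 \left(-28\right) = -1400$)
$L{\left(14,9 \right)} + X = \left(26 - 9\right) - 1400 = 17 - 1400 = -1383$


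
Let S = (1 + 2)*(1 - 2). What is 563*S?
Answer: -1689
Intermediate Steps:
S = -3 (S = 3*(-1) = -3)
563*S = 563*(-3) = -1689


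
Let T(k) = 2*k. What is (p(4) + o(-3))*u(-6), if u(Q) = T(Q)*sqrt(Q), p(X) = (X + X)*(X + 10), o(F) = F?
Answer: -1308*I*sqrt(6) ≈ -3203.9*I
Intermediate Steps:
p(X) = 2*X*(10 + X) (p(X) = (2*X)*(10 + X) = 2*X*(10 + X))
u(Q) = 2*Q**(3/2) (u(Q) = (2*Q)*sqrt(Q) = 2*Q**(3/2))
(p(4) + o(-3))*u(-6) = (2*4*(10 + 4) - 3)*(2*(-6)**(3/2)) = (2*4*14 - 3)*(2*(-6*I*sqrt(6))) = (112 - 3)*(-12*I*sqrt(6)) = 109*(-12*I*sqrt(6)) = -1308*I*sqrt(6)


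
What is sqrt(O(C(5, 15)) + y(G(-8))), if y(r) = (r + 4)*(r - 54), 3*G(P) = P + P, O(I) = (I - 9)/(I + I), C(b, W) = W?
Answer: sqrt(17845)/15 ≈ 8.9057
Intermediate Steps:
O(I) = (-9 + I)/(2*I) (O(I) = (-9 + I)/((2*I)) = (-9 + I)*(1/(2*I)) = (-9 + I)/(2*I))
G(P) = 2*P/3 (G(P) = (P + P)/3 = (2*P)/3 = 2*P/3)
y(r) = (-54 + r)*(4 + r) (y(r) = (4 + r)*(-54 + r) = (-54 + r)*(4 + r))
sqrt(O(C(5, 15)) + y(G(-8))) = sqrt((1/2)*(-9 + 15)/15 + (-216 + ((2/3)*(-8))**2 - 100*(-8)/3)) = sqrt((1/2)*(1/15)*6 + (-216 + (-16/3)**2 - 50*(-16/3))) = sqrt(1/5 + (-216 + 256/9 + 800/3)) = sqrt(1/5 + 712/9) = sqrt(3569/45) = sqrt(17845)/15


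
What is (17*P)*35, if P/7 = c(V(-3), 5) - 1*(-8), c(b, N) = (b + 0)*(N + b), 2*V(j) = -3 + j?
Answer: 8330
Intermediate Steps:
V(j) = -3/2 + j/2 (V(j) = (-3 + j)/2 = -3/2 + j/2)
c(b, N) = b*(N + b)
P = 14 (P = 7*((-3/2 + (½)*(-3))*(5 + (-3/2 + (½)*(-3))) - 1*(-8)) = 7*((-3/2 - 3/2)*(5 + (-3/2 - 3/2)) + 8) = 7*(-3*(5 - 3) + 8) = 7*(-3*2 + 8) = 7*(-6 + 8) = 7*2 = 14)
(17*P)*35 = (17*14)*35 = 238*35 = 8330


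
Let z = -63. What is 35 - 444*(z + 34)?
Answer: 12911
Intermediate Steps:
35 - 444*(z + 34) = 35 - 444*(-63 + 34) = 35 - 444*(-29) = 35 + 12876 = 12911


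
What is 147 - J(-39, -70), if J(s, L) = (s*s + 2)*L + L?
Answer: 106827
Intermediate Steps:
J(s, L) = L + L*(2 + s²) (J(s, L) = (s² + 2)*L + L = (2 + s²)*L + L = L*(2 + s²) + L = L + L*(2 + s²))
147 - J(-39, -70) = 147 - (-70)*(3 + (-39)²) = 147 - (-70)*(3 + 1521) = 147 - (-70)*1524 = 147 - 1*(-106680) = 147 + 106680 = 106827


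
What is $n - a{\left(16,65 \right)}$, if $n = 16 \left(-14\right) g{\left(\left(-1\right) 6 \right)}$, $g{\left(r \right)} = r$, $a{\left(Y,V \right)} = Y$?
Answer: $1328$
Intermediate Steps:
$n = 1344$ ($n = 16 \left(-14\right) \left(\left(-1\right) 6\right) = \left(-224\right) \left(-6\right) = 1344$)
$n - a{\left(16,65 \right)} = 1344 - 16 = 1328$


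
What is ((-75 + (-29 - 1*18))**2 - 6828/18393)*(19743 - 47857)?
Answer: -2565445458192/6131 ≈ -4.1844e+8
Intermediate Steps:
((-75 + (-29 - 1*18))**2 - 6828/18393)*(19743 - 47857) = ((-75 + (-29 - 18))**2 - 6828*1/18393)*(-28114) = ((-75 - 47)**2 - 2276/6131)*(-28114) = ((-122)**2 - 2276/6131)*(-28114) = (14884 - 2276/6131)*(-28114) = (91251528/6131)*(-28114) = -2565445458192/6131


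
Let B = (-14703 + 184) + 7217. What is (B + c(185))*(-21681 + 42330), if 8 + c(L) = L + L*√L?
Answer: -147124125 + 3820065*√185 ≈ -9.5166e+7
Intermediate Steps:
B = -7302 (B = -14519 + 7217 = -7302)
c(L) = -8 + L + L^(3/2) (c(L) = -8 + (L + L*√L) = -8 + (L + L^(3/2)) = -8 + L + L^(3/2))
(B + c(185))*(-21681 + 42330) = (-7302 + (-8 + 185 + 185^(3/2)))*(-21681 + 42330) = (-7302 + (-8 + 185 + 185*√185))*20649 = (-7302 + (177 + 185*√185))*20649 = (-7125 + 185*√185)*20649 = -147124125 + 3820065*√185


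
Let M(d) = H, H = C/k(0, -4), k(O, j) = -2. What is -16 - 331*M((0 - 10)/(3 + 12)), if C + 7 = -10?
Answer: -5659/2 ≈ -2829.5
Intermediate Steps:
C = -17 (C = -7 - 10 = -17)
H = 17/2 (H = -17/(-2) = -17*(-½) = 17/2 ≈ 8.5000)
M(d) = 17/2
-16 - 331*M((0 - 10)/(3 + 12)) = -16 - 331*17/2 = -16 - 5627/2 = -5659/2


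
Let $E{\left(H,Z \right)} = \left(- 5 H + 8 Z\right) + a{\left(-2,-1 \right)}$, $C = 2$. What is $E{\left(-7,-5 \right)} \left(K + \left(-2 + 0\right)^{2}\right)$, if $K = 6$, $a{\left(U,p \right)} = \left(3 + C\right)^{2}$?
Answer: $200$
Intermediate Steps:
$a{\left(U,p \right)} = 25$ ($a{\left(U,p \right)} = \left(3 + 2\right)^{2} = 5^{2} = 25$)
$E{\left(H,Z \right)} = 25 - 5 H + 8 Z$ ($E{\left(H,Z \right)} = \left(- 5 H + 8 Z\right) + 25 = 25 - 5 H + 8 Z$)
$E{\left(-7,-5 \right)} \left(K + \left(-2 + 0\right)^{2}\right) = \left(25 - -35 + 8 \left(-5\right)\right) \left(6 + \left(-2 + 0\right)^{2}\right) = \left(25 + 35 - 40\right) \left(6 + \left(-2\right)^{2}\right) = 20 \left(6 + 4\right) = 20 \cdot 10 = 200$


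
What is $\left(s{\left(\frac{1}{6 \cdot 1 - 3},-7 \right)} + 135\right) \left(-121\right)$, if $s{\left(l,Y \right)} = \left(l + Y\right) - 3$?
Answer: $- \frac{45496}{3} \approx -15165.0$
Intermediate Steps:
$s{\left(l,Y \right)} = -3 + Y + l$ ($s{\left(l,Y \right)} = \left(Y + l\right) - 3 = -3 + Y + l$)
$\left(s{\left(\frac{1}{6 \cdot 1 - 3},-7 \right)} + 135\right) \left(-121\right) = \left(\left(-3 - 7 + \frac{1}{6 \cdot 1 - 3}\right) + 135\right) \left(-121\right) = \left(\left(-3 - 7 + \frac{1}{6 - 3}\right) + 135\right) \left(-121\right) = \left(\left(-3 - 7 + \frac{1}{3}\right) + 135\right) \left(-121\right) = \left(- \frac{29}{3} + 135\right) \left(-121\right) = \frac{376}{3} \left(-121\right) = - \frac{45496}{3}$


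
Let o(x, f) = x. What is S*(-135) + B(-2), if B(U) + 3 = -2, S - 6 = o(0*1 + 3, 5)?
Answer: -1220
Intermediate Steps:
S = 9 (S = 6 + (0*1 + 3) = 6 + (0 + 3) = 6 + 3 = 9)
B(U) = -5 (B(U) = -3 - 2 = -5)
S*(-135) + B(-2) = 9*(-135) - 5 = -1215 - 5 = -1220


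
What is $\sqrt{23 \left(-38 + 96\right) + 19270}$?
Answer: $2 \sqrt{5151} \approx 143.54$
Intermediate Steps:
$\sqrt{23 \left(-38 + 96\right) + 19270} = \sqrt{23 \cdot 58 + 19270} = \sqrt{1334 + 19270} = \sqrt{20604} = 2 \sqrt{5151}$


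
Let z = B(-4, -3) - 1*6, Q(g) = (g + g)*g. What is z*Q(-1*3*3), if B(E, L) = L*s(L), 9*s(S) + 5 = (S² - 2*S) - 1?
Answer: -1458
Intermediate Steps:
s(S) = -⅔ - 2*S/9 + S²/9 (s(S) = -5/9 + ((S² - 2*S) - 1)/9 = -5/9 + (-1 + S² - 2*S)/9 = -5/9 + (-⅑ - 2*S/9 + S²/9) = -⅔ - 2*S/9 + S²/9)
B(E, L) = L*(-⅔ - 2*L/9 + L²/9)
Q(g) = 2*g² (Q(g) = (2*g)*g = 2*g²)
z = -9 (z = (⅑)*(-3)*(-6 + (-3)² - 2*(-3)) - 1*6 = (⅑)*(-3)*(-6 + 9 + 6) - 6 = (⅑)*(-3)*9 - 6 = -3 - 6 = -9)
z*Q(-1*3*3) = -18*(-1*3*3)² = -18*(-3*3)² = -18*(-9)² = -18*81 = -9*162 = -1458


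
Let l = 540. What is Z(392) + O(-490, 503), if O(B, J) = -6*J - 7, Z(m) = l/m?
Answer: -296315/98 ≈ -3023.6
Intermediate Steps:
Z(m) = 540/m
O(B, J) = -7 - 6*J
Z(392) + O(-490, 503) = 540/392 + (-7 - 6*503) = 540*(1/392) + (-7 - 3018) = 135/98 - 3025 = -296315/98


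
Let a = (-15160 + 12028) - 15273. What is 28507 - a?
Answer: 46912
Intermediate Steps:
a = -18405 (a = -3132 - 15273 = -18405)
28507 - a = 28507 - 1*(-18405) = 28507 + 18405 = 46912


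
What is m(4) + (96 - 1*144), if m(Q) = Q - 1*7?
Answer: -51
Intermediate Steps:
m(Q) = -7 + Q (m(Q) = Q - 7 = -7 + Q)
m(4) + (96 - 1*144) = (-7 + 4) + (96 - 1*144) = -3 + (96 - 144) = -3 - 48 = -51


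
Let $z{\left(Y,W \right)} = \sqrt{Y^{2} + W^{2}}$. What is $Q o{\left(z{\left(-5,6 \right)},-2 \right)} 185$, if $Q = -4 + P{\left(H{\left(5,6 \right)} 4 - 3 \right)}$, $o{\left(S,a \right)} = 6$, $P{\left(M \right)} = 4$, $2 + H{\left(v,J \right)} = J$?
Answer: $0$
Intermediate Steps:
$H{\left(v,J \right)} = -2 + J$
$z{\left(Y,W \right)} = \sqrt{W^{2} + Y^{2}}$
$Q = 0$ ($Q = -4 + 4 = 0$)
$Q o{\left(z{\left(-5,6 \right)},-2 \right)} 185 = 0 \cdot 6 \cdot 185 = 0 \cdot 185 = 0$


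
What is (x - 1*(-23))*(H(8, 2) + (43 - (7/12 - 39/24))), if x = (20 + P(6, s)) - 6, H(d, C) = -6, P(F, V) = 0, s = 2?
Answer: 33781/24 ≈ 1407.5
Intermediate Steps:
x = 14 (x = (20 + 0) - 6 = 20 - 6 = 14)
(x - 1*(-23))*(H(8, 2) + (43 - (7/12 - 39/24))) = (14 - 1*(-23))*(-6 + (43 - (7/12 - 39/24))) = (14 + 23)*(-6 + (43 - (7*(1/12) - 39*1/24))) = 37*(-6 + (43 - (7/12 - 13/8))) = 37*(-6 + (43 - 1*(-25/24))) = 37*(-6 + (43 + 25/24)) = 37*(-6 + 1057/24) = 37*(913/24) = 33781/24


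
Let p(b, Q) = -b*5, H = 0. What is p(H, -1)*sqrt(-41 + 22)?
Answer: 0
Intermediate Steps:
p(b, Q) = -5*b
p(H, -1)*sqrt(-41 + 22) = (-5*0)*sqrt(-41 + 22) = 0*sqrt(-19) = 0*(I*sqrt(19)) = 0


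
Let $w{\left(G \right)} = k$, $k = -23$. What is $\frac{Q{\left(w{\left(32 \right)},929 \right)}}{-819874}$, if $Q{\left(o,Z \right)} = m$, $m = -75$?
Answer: $\frac{75}{819874} \approx 9.1477 \cdot 10^{-5}$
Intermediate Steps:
$w{\left(G \right)} = -23$
$Q{\left(o,Z \right)} = -75$
$\frac{Q{\left(w{\left(32 \right)},929 \right)}}{-819874} = - \frac{75}{-819874} = \left(-75\right) \left(- \frac{1}{819874}\right) = \frac{75}{819874}$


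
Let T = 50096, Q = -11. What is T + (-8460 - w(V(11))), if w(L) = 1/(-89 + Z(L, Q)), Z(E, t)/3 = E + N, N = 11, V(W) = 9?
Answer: 1207445/29 ≈ 41636.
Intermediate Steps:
Z(E, t) = 33 + 3*E (Z(E, t) = 3*(E + 11) = 3*(11 + E) = 33 + 3*E)
w(L) = 1/(-56 + 3*L) (w(L) = 1/(-89 + (33 + 3*L)) = 1/(-56 + 3*L))
T + (-8460 - w(V(11))) = 50096 + (-8460 - 1/(-56 + 3*9)) = 50096 + (-8460 - 1/(-56 + 27)) = 50096 + (-8460 - 1/(-29)) = 50096 + (-8460 - 1*(-1/29)) = 50096 + (-8460 + 1/29) = 50096 - 245339/29 = 1207445/29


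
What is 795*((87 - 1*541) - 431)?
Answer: -703575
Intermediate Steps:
795*((87 - 1*541) - 431) = 795*((87 - 541) - 431) = 795*(-454 - 431) = 795*(-885) = -703575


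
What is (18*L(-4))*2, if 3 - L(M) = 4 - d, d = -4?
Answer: -180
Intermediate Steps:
L(M) = -5 (L(M) = 3 - (4 - 1*(-4)) = 3 - (4 + 4) = 3 - 1*8 = 3 - 8 = -5)
(18*L(-4))*2 = (18*(-5))*2 = -90*2 = -180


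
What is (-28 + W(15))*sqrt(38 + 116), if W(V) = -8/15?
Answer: -428*sqrt(154)/15 ≈ -354.09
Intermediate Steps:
W(V) = -8/15 (W(V) = -8*1/15 = -8/15)
(-28 + W(15))*sqrt(38 + 116) = (-28 - 8/15)*sqrt(38 + 116) = -428*sqrt(154)/15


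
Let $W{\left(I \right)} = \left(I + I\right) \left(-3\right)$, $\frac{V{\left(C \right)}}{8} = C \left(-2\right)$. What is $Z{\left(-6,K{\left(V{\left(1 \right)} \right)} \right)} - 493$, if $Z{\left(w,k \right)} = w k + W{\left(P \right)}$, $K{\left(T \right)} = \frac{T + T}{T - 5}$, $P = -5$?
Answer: $- \frac{3305}{7} \approx -472.14$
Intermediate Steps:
$V{\left(C \right)} = - 16 C$ ($V{\left(C \right)} = 8 C \left(-2\right) = 8 \left(- 2 C\right) = - 16 C$)
$W{\left(I \right)} = - 6 I$ ($W{\left(I \right)} = 2 I \left(-3\right) = - 6 I$)
$K{\left(T \right)} = \frac{2 T}{-5 + T}$
$Z{\left(w,k \right)} = 30 + k w$ ($Z{\left(w,k \right)} = w k - -30 = k w + 30 = 30 + k w$)
$Z{\left(-6,K{\left(V{\left(1 \right)} \right)} \right)} - 493 = \left(30 + \frac{2 \left(\left(-16\right) 1\right)}{-5 - 16} \left(-6\right)\right) - 493 = \left(30 + 2 \left(-16\right) \frac{1}{-5 - 16} \left(-6\right)\right) - 493 = \left(30 + 2 \left(-16\right) \frac{1}{-21} \left(-6\right)\right) - 493 = \left(30 + 2 \left(-16\right) \left(- \frac{1}{21}\right) \left(-6\right)\right) - 493 = \left(30 + \frac{32}{21} \left(-6\right)\right) - 493 = \left(30 - \frac{64}{7}\right) - 493 = \frac{146}{7} - 493 = - \frac{3305}{7}$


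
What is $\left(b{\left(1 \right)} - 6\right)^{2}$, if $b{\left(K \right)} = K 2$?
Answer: $16$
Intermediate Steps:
$b{\left(K \right)} = 2 K$
$\left(b{\left(1 \right)} - 6\right)^{2} = \left(2 \cdot 1 - 6\right)^{2} = \left(2 - 6\right)^{2} = \left(-4\right)^{2} = 16$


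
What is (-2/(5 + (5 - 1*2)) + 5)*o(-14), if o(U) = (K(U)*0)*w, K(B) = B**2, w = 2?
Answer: 0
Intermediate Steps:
o(U) = 0 (o(U) = (U**2*0)*2 = 0*2 = 0)
(-2/(5 + (5 - 1*2)) + 5)*o(-14) = (-2/(5 + (5 - 1*2)) + 5)*0 = (-2/(5 + (5 - 2)) + 5)*0 = (-2/(5 + 3) + 5)*0 = (-2/8 + 5)*0 = ((1/8)*(-2) + 5)*0 = (-1/4 + 5)*0 = (19/4)*0 = 0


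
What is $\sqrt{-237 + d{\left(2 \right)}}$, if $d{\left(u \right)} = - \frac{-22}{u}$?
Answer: $i \sqrt{226} \approx 15.033 i$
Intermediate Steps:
$d{\left(u \right)} = \frac{22}{u}$
$\sqrt{-237 + d{\left(2 \right)}} = \sqrt{-237 + \frac{22}{2}} = \sqrt{-237 + 22 \cdot \frac{1}{2}} = \sqrt{-237 + 11} = \sqrt{-226} = i \sqrt{226}$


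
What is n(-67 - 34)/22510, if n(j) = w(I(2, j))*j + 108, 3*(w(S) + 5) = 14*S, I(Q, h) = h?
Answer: 144653/67530 ≈ 2.1421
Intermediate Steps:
w(S) = -5 + 14*S/3 (w(S) = -5 + (14*S)/3 = -5 + 14*S/3)
n(j) = 108 + j*(-5 + 14*j/3) (n(j) = (-5 + 14*j/3)*j + 108 = j*(-5 + 14*j/3) + 108 = 108 + j*(-5 + 14*j/3))
n(-67 - 34)/22510 = (108 + (-67 - 34)*(-15 + 14*(-67 - 34))/3)/22510 = (108 + (⅓)*(-101)*(-15 + 14*(-101)))*(1/22510) = (108 + (⅓)*(-101)*(-15 - 1414))*(1/22510) = (108 + (⅓)*(-101)*(-1429))*(1/22510) = (108 + 144329/3)*(1/22510) = (144653/3)*(1/22510) = 144653/67530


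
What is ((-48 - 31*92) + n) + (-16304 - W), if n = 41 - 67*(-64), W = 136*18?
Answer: -17323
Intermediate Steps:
W = 2448
n = 4329 (n = 41 + 4288 = 4329)
((-48 - 31*92) + n) + (-16304 - W) = ((-48 - 31*92) + 4329) + (-16304 - 1*2448) = ((-48 - 2852) + 4329) + (-16304 - 2448) = (-2900 + 4329) - 18752 = 1429 - 18752 = -17323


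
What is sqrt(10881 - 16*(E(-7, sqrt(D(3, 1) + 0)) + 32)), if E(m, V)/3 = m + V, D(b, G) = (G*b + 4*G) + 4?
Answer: sqrt(10705 - 48*sqrt(11)) ≈ 102.69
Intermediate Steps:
D(b, G) = 4 + 4*G + G*b (D(b, G) = (4*G + G*b) + 4 = 4 + 4*G + G*b)
E(m, V) = 3*V + 3*m (E(m, V) = 3*(m + V) = 3*(V + m) = 3*V + 3*m)
sqrt(10881 - 16*(E(-7, sqrt(D(3, 1) + 0)) + 32)) = sqrt(10881 - 16*((3*sqrt((4 + 4*1 + 1*3) + 0) + 3*(-7)) + 32)) = sqrt(10881 - 16*((3*sqrt((4 + 4 + 3) + 0) - 21) + 32)) = sqrt(10881 - 16*((3*sqrt(11 + 0) - 21) + 32)) = sqrt(10881 - 16*((3*sqrt(11) - 21) + 32)) = sqrt(10881 - 16*((-21 + 3*sqrt(11)) + 32)) = sqrt(10881 - 16*(11 + 3*sqrt(11))) = sqrt(10881 + (-176 - 48*sqrt(11))) = sqrt(10705 - 48*sqrt(11))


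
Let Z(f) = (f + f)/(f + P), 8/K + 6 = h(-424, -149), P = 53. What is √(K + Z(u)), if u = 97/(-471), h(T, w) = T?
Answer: 3*I*√20965084085/2673095 ≈ 0.1625*I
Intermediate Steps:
u = -97/471 (u = 97*(-1/471) = -97/471 ≈ -0.20594)
K = -4/215 (K = 8/(-6 - 424) = 8/(-430) = 8*(-1/430) = -4/215 ≈ -0.018605)
Z(f) = 2*f/(53 + f) (Z(f) = (f + f)/(f + 53) = (2*f)/(53 + f) = 2*f/(53 + f))
√(K + Z(u)) = √(-4/215 + 2*(-97/471)/(53 - 97/471)) = √(-4/215 + 2*(-97/471)/(24866/471)) = √(-4/215 + 2*(-97/471)*(471/24866)) = √(-4/215 - 97/12433) = √(-70587/2673095) = 3*I*√20965084085/2673095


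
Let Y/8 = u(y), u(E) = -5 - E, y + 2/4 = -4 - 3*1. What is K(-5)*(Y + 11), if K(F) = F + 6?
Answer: 31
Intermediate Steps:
K(F) = 6 + F
y = -15/2 (y = -½ + (-4 - 3*1) = -½ + (-4 - 3) = -½ - 7 = -15/2 ≈ -7.5000)
Y = 20 (Y = 8*(-5 - 1*(-15/2)) = 8*(-5 + 15/2) = 8*(5/2) = 20)
K(-5)*(Y + 11) = (6 - 5)*(20 + 11) = 1*31 = 31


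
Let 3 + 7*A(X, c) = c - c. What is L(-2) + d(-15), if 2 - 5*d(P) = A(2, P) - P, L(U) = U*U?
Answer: 52/35 ≈ 1.4857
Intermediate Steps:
A(X, c) = -3/7 (A(X, c) = -3/7 + (c - c)/7 = -3/7 + (⅐)*0 = -3/7 + 0 = -3/7)
L(U) = U²
d(P) = 17/35 + P/5 (d(P) = ⅖ - (-3/7 - P)/5 = ⅖ + (3/35 + P/5) = 17/35 + P/5)
L(-2) + d(-15) = (-2)² + (17/35 + (⅕)*(-15)) = 4 + (17/35 - 3) = 4 - 88/35 = 52/35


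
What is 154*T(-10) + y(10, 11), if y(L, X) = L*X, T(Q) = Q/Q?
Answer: 264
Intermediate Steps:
T(Q) = 1
154*T(-10) + y(10, 11) = 154*1 + 10*11 = 154 + 110 = 264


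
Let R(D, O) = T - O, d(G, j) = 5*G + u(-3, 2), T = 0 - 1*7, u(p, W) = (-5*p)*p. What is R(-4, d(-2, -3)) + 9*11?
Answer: 147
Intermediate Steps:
u(p, W) = -5*p²
T = -7 (T = 0 - 7 = -7)
d(G, j) = -45 + 5*G (d(G, j) = 5*G - 5*(-3)² = 5*G - 5*9 = 5*G - 45 = -45 + 5*G)
R(D, O) = -7 - O
R(-4, d(-2, -3)) + 9*11 = (-7 - (-45 + 5*(-2))) + 9*11 = (-7 - (-45 - 10)) + 99 = (-7 - 1*(-55)) + 99 = (-7 + 55) + 99 = 48 + 99 = 147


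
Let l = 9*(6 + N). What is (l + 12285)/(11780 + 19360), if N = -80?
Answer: 1291/3460 ≈ 0.37312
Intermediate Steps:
l = -666 (l = 9*(6 - 80) = 9*(-74) = -666)
(l + 12285)/(11780 + 19360) = (-666 + 12285)/(11780 + 19360) = 11619/31140 = 11619*(1/31140) = 1291/3460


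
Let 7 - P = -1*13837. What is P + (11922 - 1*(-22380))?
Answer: 48146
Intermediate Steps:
P = 13844 (P = 7 - (-1)*13837 = 7 - 1*(-13837) = 7 + 13837 = 13844)
P + (11922 - 1*(-22380)) = 13844 + (11922 - 1*(-22380)) = 13844 + (11922 + 22380) = 13844 + 34302 = 48146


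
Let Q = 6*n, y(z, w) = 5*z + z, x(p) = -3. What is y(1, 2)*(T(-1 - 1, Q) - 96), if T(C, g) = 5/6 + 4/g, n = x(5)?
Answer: -1717/3 ≈ -572.33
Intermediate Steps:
n = -3
y(z, w) = 6*z
Q = -18 (Q = 6*(-3) = -18)
T(C, g) = ⅚ + 4/g (T(C, g) = 5*(⅙) + 4/g = ⅚ + 4/g)
y(1, 2)*(T(-1 - 1, Q) - 96) = (6*1)*((⅚ + 4/(-18)) - 96) = 6*((⅚ + 4*(-1/18)) - 96) = 6*((⅚ - 2/9) - 96) = 6*(11/18 - 96) = 6*(-1717/18) = -1717/3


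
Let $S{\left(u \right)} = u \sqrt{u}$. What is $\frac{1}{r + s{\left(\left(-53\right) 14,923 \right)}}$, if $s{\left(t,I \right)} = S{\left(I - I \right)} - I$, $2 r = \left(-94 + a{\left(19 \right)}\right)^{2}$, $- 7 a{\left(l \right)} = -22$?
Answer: $\frac{49}{157021} \approx 0.00031206$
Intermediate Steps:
$S{\left(u \right)} = u^{\frac{3}{2}}$
$a{\left(l \right)} = \frac{22}{7}$ ($a{\left(l \right)} = \left(- \frac{1}{7}\right) \left(-22\right) = \frac{22}{7}$)
$r = \frac{202248}{49}$ ($r = \frac{\left(-94 + \frac{22}{7}\right)^{2}}{2} = \frac{\left(- \frac{636}{7}\right)^{2}}{2} = \frac{1}{2} \cdot \frac{404496}{49} = \frac{202248}{49} \approx 4127.5$)
$s{\left(t,I \right)} = - I$ ($s{\left(t,I \right)} = \left(I - I\right)^{\frac{3}{2}} - I = 0^{\frac{3}{2}} - I = 0 - I = - I$)
$\frac{1}{r + s{\left(\left(-53\right) 14,923 \right)}} = \frac{1}{\frac{202248}{49} - 923} = \frac{1}{\frac{157021}{49}} = \frac{49}{157021}$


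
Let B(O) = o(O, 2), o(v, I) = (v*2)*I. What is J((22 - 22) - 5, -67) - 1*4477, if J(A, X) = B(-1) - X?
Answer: -4414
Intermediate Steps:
o(v, I) = 2*I*v (o(v, I) = (2*v)*I = 2*I*v)
B(O) = 4*O (B(O) = 2*2*O = 4*O)
J(A, X) = -4 - X (J(A, X) = 4*(-1) - X = -4 - X)
J((22 - 22) - 5, -67) - 1*4477 = (-4 - 1*(-67)) - 1*4477 = (-4 + 67) - 4477 = 63 - 4477 = -4414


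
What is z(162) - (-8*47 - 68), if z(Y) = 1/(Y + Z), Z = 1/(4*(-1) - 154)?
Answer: 11364338/25595 ≈ 444.01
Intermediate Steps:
Z = -1/158 (Z = 1/(-4 - 154) = 1/(-158) = -1/158 ≈ -0.0063291)
z(Y) = 1/(-1/158 + Y) (z(Y) = 1/(Y - 1/158) = 1/(-1/158 + Y))
z(162) - (-8*47 - 68) = 158/(-1 + 158*162) - (-8*47 - 68) = 158/(-1 + 25596) - (-376 - 68) = 158/25595 - 1*(-444) = 158*(1/25595) + 444 = 158/25595 + 444 = 11364338/25595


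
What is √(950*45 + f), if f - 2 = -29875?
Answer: √12877 ≈ 113.48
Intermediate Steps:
f = -29873 (f = 2 - 29875 = -29873)
√(950*45 + f) = √(950*45 - 29873) = √(42750 - 29873) = √12877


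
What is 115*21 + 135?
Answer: 2550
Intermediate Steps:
115*21 + 135 = 2415 + 135 = 2550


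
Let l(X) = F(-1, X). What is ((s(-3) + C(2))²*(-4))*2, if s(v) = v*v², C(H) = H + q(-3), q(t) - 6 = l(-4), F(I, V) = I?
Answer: -3200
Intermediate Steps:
l(X) = -1
q(t) = 5 (q(t) = 6 - 1 = 5)
C(H) = 5 + H (C(H) = H + 5 = 5 + H)
s(v) = v³
((s(-3) + C(2))²*(-4))*2 = (((-3)³ + (5 + 2))²*(-4))*2 = ((-27 + 7)²*(-4))*2 = ((-20)²*(-4))*2 = (400*(-4))*2 = -1600*2 = -3200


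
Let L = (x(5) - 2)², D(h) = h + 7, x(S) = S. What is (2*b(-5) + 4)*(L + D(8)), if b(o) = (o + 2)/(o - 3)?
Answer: 114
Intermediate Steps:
b(o) = (2 + o)/(-3 + o)
D(h) = 7 + h
L = 9 (L = (5 - 2)² = 3² = 9)
(2*b(-5) + 4)*(L + D(8)) = (2*((2 - 5)/(-3 - 5)) + 4)*(9 + (7 + 8)) = (2*(-3/(-8)) + 4)*(9 + 15) = (2*(-⅛*(-3)) + 4)*24 = (2*(3/8) + 4)*24 = (¾ + 4)*24 = (19/4)*24 = 114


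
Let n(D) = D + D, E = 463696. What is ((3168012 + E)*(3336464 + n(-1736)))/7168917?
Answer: 12104453710336/7168917 ≈ 1.6885e+6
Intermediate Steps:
n(D) = 2*D
((3168012 + E)*(3336464 + n(-1736)))/7168917 = ((3168012 + 463696)*(3336464 + 2*(-1736)))/7168917 = (3631708*(3336464 - 3472))*(1/7168917) = (3631708*3332992)*(1/7168917) = 12104453710336*(1/7168917) = 12104453710336/7168917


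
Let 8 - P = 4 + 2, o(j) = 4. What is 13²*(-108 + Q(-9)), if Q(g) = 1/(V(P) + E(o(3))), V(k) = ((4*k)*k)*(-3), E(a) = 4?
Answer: -803257/44 ≈ -18256.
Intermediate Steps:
P = 2 (P = 8 - (4 + 2) = 8 - 1*6 = 8 - 6 = 2)
V(k) = -12*k² (V(k) = (4*k²)*(-3) = -12*k²)
Q(g) = -1/44 (Q(g) = 1/(-12*2² + 4) = 1/(-12*4 + 4) = 1/(-48 + 4) = 1/(-44) = -1/44)
13²*(-108 + Q(-9)) = 13²*(-108 - 1/44) = 169*(-4753/44) = -803257/44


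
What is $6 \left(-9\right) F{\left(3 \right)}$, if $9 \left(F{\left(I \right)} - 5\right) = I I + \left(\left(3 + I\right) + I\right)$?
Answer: $-378$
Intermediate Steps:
$F{\left(I \right)} = \frac{16}{3} + \frac{I^{2}}{9} + \frac{2 I}{9}$ ($F{\left(I \right)} = 5 + \frac{I I + \left(\left(3 + I\right) + I\right)}{9} = 5 + \frac{I^{2} + \left(3 + 2 I\right)}{9} = 5 + \frac{3 + I^{2} + 2 I}{9} = 5 + \left(\frac{1}{3} + \frac{I^{2}}{9} + \frac{2 I}{9}\right) = \frac{16}{3} + \frac{I^{2}}{9} + \frac{2 I}{9}$)
$6 \left(-9\right) F{\left(3 \right)} = 6 \left(-9\right) \left(\frac{16}{3} + \frac{3^{2}}{9} + \frac{2}{9} \cdot 3\right) = - 54 \left(\frac{16}{3} + \frac{1}{9} \cdot 9 + \frac{2}{3}\right) = - 54 \left(\frac{16}{3} + 1 + \frac{2}{3}\right) = \left(-54\right) 7 = -378$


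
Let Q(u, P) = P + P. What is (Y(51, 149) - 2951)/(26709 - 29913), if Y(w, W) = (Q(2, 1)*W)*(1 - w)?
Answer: 17851/3204 ≈ 5.5715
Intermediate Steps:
Q(u, P) = 2*P
Y(w, W) = 2*W*(1 - w) (Y(w, W) = ((2*1)*W)*(1 - w) = (2*W)*(1 - w) = 2*W*(1 - w))
(Y(51, 149) - 2951)/(26709 - 29913) = (2*149*(1 - 1*51) - 2951)/(26709 - 29913) = (2*149*(1 - 51) - 2951)/(-3204) = (2*149*(-50) - 2951)*(-1/3204) = (-14900 - 2951)*(-1/3204) = -17851*(-1/3204) = 17851/3204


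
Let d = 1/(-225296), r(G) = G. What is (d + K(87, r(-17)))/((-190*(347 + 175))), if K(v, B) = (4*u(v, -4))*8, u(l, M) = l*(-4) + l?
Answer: 1881672193/22344857280 ≈ 0.084211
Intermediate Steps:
u(l, M) = -3*l (u(l, M) = -4*l + l = -3*l)
K(v, B) = -96*v (K(v, B) = (4*(-3*v))*8 = -12*v*8 = -96*v)
d = -1/225296 ≈ -4.4386e-6
(d + K(87, r(-17)))/((-190*(347 + 175))) = (-1/225296 - 96*87)/((-190*(347 + 175))) = (-1/225296 - 8352)/((-190*522)) = -1881672193/225296/(-99180) = -1881672193/225296*(-1/99180) = 1881672193/22344857280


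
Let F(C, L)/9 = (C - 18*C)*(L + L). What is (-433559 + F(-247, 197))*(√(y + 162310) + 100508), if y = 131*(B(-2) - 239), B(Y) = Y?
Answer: 1452953196260 + 14456095*√130739 ≈ 1.4582e+12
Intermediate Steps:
F(C, L) = -306*C*L (F(C, L) = 9*((C - 18*C)*(L + L)) = 9*((-17*C)*(2*L)) = 9*(-34*C*L) = -306*C*L)
y = -31571 (y = 131*(-2 - 239) = 131*(-241) = -31571)
(-433559 + F(-247, 197))*(√(y + 162310) + 100508) = (-433559 - 306*(-247)*197)*(√(-31571 + 162310) + 100508) = (-433559 + 14889654)*(√130739 + 100508) = 14456095*(100508 + √130739) = 1452953196260 + 14456095*√130739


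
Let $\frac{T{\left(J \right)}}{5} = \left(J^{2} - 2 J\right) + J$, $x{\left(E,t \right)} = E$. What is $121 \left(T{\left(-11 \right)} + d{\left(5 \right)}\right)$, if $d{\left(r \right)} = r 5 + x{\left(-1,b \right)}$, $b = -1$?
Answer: $82764$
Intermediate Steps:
$T{\left(J \right)} = - 5 J + 5 J^{2}$ ($T{\left(J \right)} = 5 \left(\left(J^{2} - 2 J\right) + J\right) = 5 \left(J^{2} - J\right) = - 5 J + 5 J^{2}$)
$d{\left(r \right)} = -1 + 5 r$ ($d{\left(r \right)} = r 5 - 1 = 5 r - 1 = -1 + 5 r$)
$121 \left(T{\left(-11 \right)} + d{\left(5 \right)}\right) = 121 \left(5 \left(-11\right) \left(-1 - 11\right) + \left(-1 + 5 \cdot 5\right)\right) = 121 \left(5 \left(-11\right) \left(-12\right) + \left(-1 + 25\right)\right) = 121 \left(660 + 24\right) = 121 \cdot 684 = 82764$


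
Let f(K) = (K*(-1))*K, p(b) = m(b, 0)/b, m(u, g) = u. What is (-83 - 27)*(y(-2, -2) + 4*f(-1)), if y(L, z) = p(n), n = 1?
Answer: 330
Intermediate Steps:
p(b) = 1 (p(b) = b/b = 1)
y(L, z) = 1
f(K) = -K**2 (f(K) = (-K)*K = -K**2)
(-83 - 27)*(y(-2, -2) + 4*f(-1)) = (-83 - 27)*(1 + 4*(-1*(-1)**2)) = -110*(1 + 4*(-1*1)) = -110*(1 + 4*(-1)) = -110*(1 - 4) = -110*(-3) = 330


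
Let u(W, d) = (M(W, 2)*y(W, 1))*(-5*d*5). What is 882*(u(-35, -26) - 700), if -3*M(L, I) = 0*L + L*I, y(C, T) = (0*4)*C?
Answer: -617400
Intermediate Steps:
y(C, T) = 0 (y(C, T) = 0*C = 0)
M(L, I) = -I*L/3 (M(L, I) = -(0*L + L*I)/3 = -(0 + I*L)/3 = -I*L/3)
u(W, d) = 0 (u(W, d) = (-⅓*2*W*0)*(-5*d*5) = (-2*W/3*0)*(-25*d) = 0*(-25*d) = 0)
882*(u(-35, -26) - 700) = 882*(0 - 700) = 882*(-700) = -617400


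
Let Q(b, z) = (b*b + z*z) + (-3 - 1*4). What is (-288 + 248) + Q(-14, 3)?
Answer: 158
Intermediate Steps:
Q(b, z) = -7 + b² + z² (Q(b, z) = (b² + z²) + (-3 - 4) = (b² + z²) - 7 = -7 + b² + z²)
(-288 + 248) + Q(-14, 3) = (-288 + 248) + (-7 + (-14)² + 3²) = -40 + (-7 + 196 + 9) = -40 + 198 = 158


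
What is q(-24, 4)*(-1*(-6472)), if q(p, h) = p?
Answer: -155328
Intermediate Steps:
q(-24, 4)*(-1*(-6472)) = -(-24)*(-6472) = -24*6472 = -155328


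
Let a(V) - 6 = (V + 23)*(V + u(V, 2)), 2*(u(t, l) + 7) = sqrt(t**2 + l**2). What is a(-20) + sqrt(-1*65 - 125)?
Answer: -75 + 3*sqrt(101) + I*sqrt(190) ≈ -44.85 + 13.784*I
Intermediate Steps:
u(t, l) = -7 + sqrt(l**2 + t**2)/2 (u(t, l) = -7 + sqrt(t**2 + l**2)/2 = -7 + sqrt(l**2 + t**2)/2)
a(V) = 6 + (23 + V)*(-7 + V + sqrt(4 + V**2)/2) (a(V) = 6 + (V + 23)*(V + (-7 + sqrt(2**2 + V**2)/2)) = 6 + (23 + V)*(V + (-7 + sqrt(4 + V**2)/2)) = 6 + (23 + V)*(-7 + V + sqrt(4 + V**2)/2))
a(-20) + sqrt(-1*65 - 125) = (-155 + (-20)**2 + 16*(-20) + 23*sqrt(4 + (-20)**2)/2 + (1/2)*(-20)*sqrt(4 + (-20)**2)) + sqrt(-1*65 - 125) = (-155 + 400 - 320 + 23*sqrt(4 + 400)/2 + (1/2)*(-20)*sqrt(4 + 400)) + sqrt(-65 - 125) = (-155 + 400 - 320 + 23*sqrt(404)/2 + (1/2)*(-20)*sqrt(404)) + sqrt(-190) = (-155 + 400 - 320 + 23*(2*sqrt(101))/2 + (1/2)*(-20)*(2*sqrt(101))) + I*sqrt(190) = (-155 + 400 - 320 + 23*sqrt(101) - 20*sqrt(101)) + I*sqrt(190) = (-75 + 3*sqrt(101)) + I*sqrt(190) = -75 + 3*sqrt(101) + I*sqrt(190)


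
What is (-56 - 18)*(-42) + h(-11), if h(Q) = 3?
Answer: 3111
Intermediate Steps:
(-56 - 18)*(-42) + h(-11) = (-56 - 18)*(-42) + 3 = -74*(-42) + 3 = 3108 + 3 = 3111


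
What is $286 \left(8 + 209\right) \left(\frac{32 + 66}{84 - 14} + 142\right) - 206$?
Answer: $\frac{44497424}{5} \approx 8.8995 \cdot 10^{6}$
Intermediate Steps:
$286 \left(8 + 209\right) \left(\frac{32 + 66}{84 - 14} + 142\right) - 206 = 286 \cdot 217 \left(\frac{98}{70} + 142\right) - 206 = 286 \cdot 217 \left(98 \cdot \frac{1}{70} + 142\right) - 206 = 286 \cdot 217 \left(\frac{7}{5} + 142\right) - 206 = 286 \cdot 217 \cdot \frac{717}{5} - 206 = 286 \cdot \frac{155589}{5} - 206 = \frac{44498454}{5} - 206 = \frac{44497424}{5}$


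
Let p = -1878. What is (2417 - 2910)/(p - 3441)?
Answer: 493/5319 ≈ 0.092687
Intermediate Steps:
(2417 - 2910)/(p - 3441) = (2417 - 2910)/(-1878 - 3441) = -493/(-5319) = -493*(-1/5319) = 493/5319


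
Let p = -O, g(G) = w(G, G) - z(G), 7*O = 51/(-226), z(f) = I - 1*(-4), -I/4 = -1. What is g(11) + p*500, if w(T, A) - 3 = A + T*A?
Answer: 113207/791 ≈ 143.12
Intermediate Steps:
I = 4 (I = -4*(-1) = 4)
z(f) = 8 (z(f) = 4 - 1*(-4) = 4 + 4 = 8)
w(T, A) = 3 + A + A*T (w(T, A) = 3 + (A + T*A) = 3 + (A + A*T) = 3 + A + A*T)
O = -51/1582 (O = (51/(-226))/7 = (51*(-1/226))/7 = (1/7)*(-51/226) = -51/1582 ≈ -0.032238)
g(G) = -5 + G + G**2 (g(G) = (3 + G + G*G) - 1*8 = (3 + G + G**2) - 8 = -5 + G + G**2)
p = 51/1582 (p = -1*(-51/1582) = 51/1582 ≈ 0.032238)
g(11) + p*500 = (-5 + 11 + 11**2) + (51/1582)*500 = (-5 + 11 + 121) + 12750/791 = 127 + 12750/791 = 113207/791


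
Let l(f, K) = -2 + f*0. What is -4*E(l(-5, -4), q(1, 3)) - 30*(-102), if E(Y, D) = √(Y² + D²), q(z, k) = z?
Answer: 3060 - 4*√5 ≈ 3051.1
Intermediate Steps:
l(f, K) = -2 (l(f, K) = -2 + 0 = -2)
E(Y, D) = √(D² + Y²)
-4*E(l(-5, -4), q(1, 3)) - 30*(-102) = -4*√(1² + (-2)²) - 30*(-102) = -4*√(1 + 4) + 3060 = -4*√5 + 3060 = 3060 - 4*√5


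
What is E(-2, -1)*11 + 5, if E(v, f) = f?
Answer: -6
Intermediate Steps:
E(-2, -1)*11 + 5 = -1*11 + 5 = -11 + 5 = -6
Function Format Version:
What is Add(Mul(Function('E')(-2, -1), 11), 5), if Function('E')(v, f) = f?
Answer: -6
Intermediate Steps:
Add(Mul(Function('E')(-2, -1), 11), 5) = Add(Mul(-1, 11), 5) = Add(-11, 5) = -6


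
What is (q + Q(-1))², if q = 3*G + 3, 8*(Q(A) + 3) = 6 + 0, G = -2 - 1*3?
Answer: 3249/16 ≈ 203.06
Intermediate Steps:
G = -5 (G = -2 - 3 = -5)
Q(A) = -9/4 (Q(A) = -3 + (6 + 0)/8 = -3 + (⅛)*6 = -3 + ¾ = -9/4)
q = -12 (q = 3*(-5) + 3 = -15 + 3 = -12)
(q + Q(-1))² = (-12 - 9/4)² = (-57/4)² = 3249/16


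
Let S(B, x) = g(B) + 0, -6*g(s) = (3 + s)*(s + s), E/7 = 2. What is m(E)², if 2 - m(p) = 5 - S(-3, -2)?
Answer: 9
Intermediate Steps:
E = 14 (E = 7*2 = 14)
g(s) = -s*(3 + s)/3 (g(s) = -(3 + s)*(s + s)/6 = -(3 + s)*2*s/6 = -s*(3 + s)/3)
S(B, x) = -B*(3 + B)/3 (S(B, x) = -B*(3 + B)/3 + 0 = -B*(3 + B)/3)
m(p) = -3 (m(p) = 2 - (5 - (-1)*(-3)*(3 - 3)/3) = 2 - (5 - (-1)*(-3)*0/3) = 2 - (5 - 1*0) = 2 - (5 + 0) = 2 - 1*5 = 2 - 5 = -3)
m(E)² = (-3)² = 9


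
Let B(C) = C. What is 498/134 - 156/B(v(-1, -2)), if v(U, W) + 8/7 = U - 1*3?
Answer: 6844/201 ≈ 34.050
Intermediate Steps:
v(U, W) = -29/7 + U (v(U, W) = -8/7 + (U - 1*3) = -8/7 + (U - 3) = -8/7 + (-3 + U) = -29/7 + U)
498/134 - 156/B(v(-1, -2)) = 498/134 - 156/(-29/7 - 1) = 498*(1/134) - 156/(-36/7) = 249/67 - 156*(-7/36) = 249/67 + 91/3 = 6844/201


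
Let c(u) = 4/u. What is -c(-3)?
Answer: 4/3 ≈ 1.3333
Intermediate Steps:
-c(-3) = -4/(-3) = -4*(-1)/3 = -1*(-4/3) = 4/3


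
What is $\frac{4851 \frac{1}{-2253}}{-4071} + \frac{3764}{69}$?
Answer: $\frac{166780693}{3057321} \approx 54.551$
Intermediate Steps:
$\frac{4851 \frac{1}{-2253}}{-4071} + \frac{3764}{69} = 4851 \left(- \frac{1}{2253}\right) \left(- \frac{1}{4071}\right) + 3764 \cdot \frac{1}{69} = \left(- \frac{1617}{751}\right) \left(- \frac{1}{4071}\right) + \frac{3764}{69} = \frac{539}{1019107} + \frac{3764}{69} = \frac{166780693}{3057321}$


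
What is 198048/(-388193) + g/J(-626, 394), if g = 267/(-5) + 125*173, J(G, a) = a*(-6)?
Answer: -22105323977/2294220630 ≈ -9.6352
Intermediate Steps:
J(G, a) = -6*a
g = 107858/5 (g = 267*(-1/5) + 21625 = -267/5 + 21625 = 107858/5 ≈ 21572.)
198048/(-388193) + g/J(-626, 394) = 198048/(-388193) + 107858/(5*((-6*394))) = 198048*(-1/388193) + (107858/5)/(-2364) = -198048/388193 + (107858/5)*(-1/2364) = -198048/388193 - 53929/5910 = -22105323977/2294220630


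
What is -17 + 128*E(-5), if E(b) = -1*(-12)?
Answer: 1519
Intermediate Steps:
E(b) = 12
-17 + 128*E(-5) = -17 + 128*12 = -17 + 1536 = 1519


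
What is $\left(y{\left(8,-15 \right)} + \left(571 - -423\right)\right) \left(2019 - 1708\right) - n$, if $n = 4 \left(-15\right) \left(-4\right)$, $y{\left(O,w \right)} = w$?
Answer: $304229$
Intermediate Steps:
$n = 240$ ($n = \left(-60\right) \left(-4\right) = 240$)
$\left(y{\left(8,-15 \right)} + \left(571 - -423\right)\right) \left(2019 - 1708\right) - n = \left(-15 + \left(571 - -423\right)\right) \left(2019 - 1708\right) - 240 = \left(-15 + \left(571 + 423\right)\right) 311 - 240 = \left(-15 + 994\right) 311 - 240 = 979 \cdot 311 - 240 = 304469 - 240 = 304229$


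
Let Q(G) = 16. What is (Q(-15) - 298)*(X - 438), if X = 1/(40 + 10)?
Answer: 3087759/25 ≈ 1.2351e+5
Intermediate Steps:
X = 1/50 ≈ 0.020000
(Q(-15) - 298)*(X - 438) = (16 - 298)*(1/50 - 438) = -282*(-21899/50) = 3087759/25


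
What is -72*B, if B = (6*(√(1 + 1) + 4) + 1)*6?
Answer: -10800 - 2592*√2 ≈ -14466.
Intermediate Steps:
B = 150 + 36*√2 (B = (6*(√2 + 4) + 1)*6 = (6*(4 + √2) + 1)*6 = ((24 + 6*√2) + 1)*6 = (25 + 6*√2)*6 = 150 + 36*√2 ≈ 200.91)
-72*B = -72*(150 + 36*√2) = -10800 - 2592*√2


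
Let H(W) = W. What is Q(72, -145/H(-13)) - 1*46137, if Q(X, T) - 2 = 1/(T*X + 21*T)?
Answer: -622130462/13485 ≈ -46135.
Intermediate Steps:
Q(X, T) = 2 + 1/(21*T + T*X) (Q(X, T) = 2 + 1/(T*X + 21*T) = 2 + 1/(21*T + T*X))
Q(72, -145/H(-13)) - 1*46137 = (1 + 42*(-145/(-13)) + 2*(-145/(-13))*72)/(((-145/(-13)))*(21 + 72)) - 1*46137 = (1 + 42*(-145*(-1/13)) + 2*(-145*(-1/13))*72)/(-145*(-1/13)*93) - 46137 = (1/93)*(1 + 42*(145/13) + 2*(145/13)*72)/(145/13) - 46137 = (13/145)*(1/93)*(1 + 6090/13 + 20880/13) - 46137 = (13/145)*(1/93)*(26983/13) - 46137 = 26983/13485 - 46137 = -622130462/13485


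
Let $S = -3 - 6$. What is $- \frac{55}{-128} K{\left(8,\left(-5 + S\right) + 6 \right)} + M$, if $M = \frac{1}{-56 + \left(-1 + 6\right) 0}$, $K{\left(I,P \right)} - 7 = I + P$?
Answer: $\frac{2679}{896} \approx 2.99$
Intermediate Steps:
$S = -9$ ($S = -3 - 6 = -9$)
$K{\left(I,P \right)} = 7 + I + P$ ($K{\left(I,P \right)} = 7 + \left(I + P\right) = 7 + I + P$)
$M = - \frac{1}{56}$ ($M = \frac{1}{-56 + 5 \cdot 0} = \frac{1}{-56 + 0} = \frac{1}{-56} = - \frac{1}{56} \approx -0.017857$)
$- \frac{55}{-128} K{\left(8,\left(-5 + S\right) + 6 \right)} + M = - \frac{55}{-128} \left(7 + 8 + \left(\left(-5 - 9\right) + 6\right)\right) - \frac{1}{56} = \left(-55\right) \left(- \frac{1}{128}\right) \left(7 + 8 + \left(-14 + 6\right)\right) - \frac{1}{56} = \frac{55 \left(7 + 8 - 8\right)}{128} - \frac{1}{56} = \frac{55}{128} \cdot 7 - \frac{1}{56} = \frac{385}{128} - \frac{1}{56} = \frac{2679}{896}$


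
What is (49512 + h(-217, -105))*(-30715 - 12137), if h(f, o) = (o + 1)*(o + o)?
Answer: -3057575904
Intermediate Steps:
h(f, o) = 2*o*(1 + o) (h(f, o) = (1 + o)*(2*o) = 2*o*(1 + o))
(49512 + h(-217, -105))*(-30715 - 12137) = (49512 + 2*(-105)*(1 - 105))*(-30715 - 12137) = (49512 + 2*(-105)*(-104))*(-42852) = (49512 + 21840)*(-42852) = 71352*(-42852) = -3057575904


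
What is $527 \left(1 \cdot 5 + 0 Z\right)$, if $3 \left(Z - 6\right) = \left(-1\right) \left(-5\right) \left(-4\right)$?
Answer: $2635$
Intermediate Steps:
$Z = - \frac{2}{3}$ ($Z = 6 + \frac{\left(-1\right) \left(-5\right) \left(-4\right)}{3} = 6 + \frac{5 \left(-4\right)}{3} = 6 + \frac{1}{3} \left(-20\right) = 6 - \frac{20}{3} = - \frac{2}{3} \approx -0.66667$)
$527 \left(1 \cdot 5 + 0 Z\right) = 527 \left(1 \cdot 5 + 0 \left(- \frac{2}{3}\right)\right) = 527 \left(5 + 0\right) = 527 \cdot 5 = 2635$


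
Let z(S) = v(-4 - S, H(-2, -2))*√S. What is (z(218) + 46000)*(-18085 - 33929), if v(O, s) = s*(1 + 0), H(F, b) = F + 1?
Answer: -2392644000 + 52014*√218 ≈ -2.3919e+9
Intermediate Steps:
H(F, b) = 1 + F
v(O, s) = s (v(O, s) = s*1 = s)
z(S) = -√S (z(S) = (1 - 2)*√S = -√S)
(z(218) + 46000)*(-18085 - 33929) = (-√218 + 46000)*(-18085 - 33929) = (46000 - √218)*(-52014) = -2392644000 + 52014*√218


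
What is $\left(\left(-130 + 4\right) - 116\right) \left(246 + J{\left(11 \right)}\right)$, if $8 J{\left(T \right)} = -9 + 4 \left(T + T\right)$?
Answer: $- \frac{247687}{4} \approx -61922.0$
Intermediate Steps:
$J{\left(T \right)} = - \frac{9}{8} + T$ ($J{\left(T \right)} = \frac{-9 + 4 \left(T + T\right)}{8} = \frac{-9 + 4 \cdot 2 T}{8} = \frac{-9 + 8 T}{8} = - \frac{9}{8} + T$)
$\left(\left(-130 + 4\right) - 116\right) \left(246 + J{\left(11 \right)}\right) = \left(\left(-130 + 4\right) - 116\right) \left(246 + \left(- \frac{9}{8} + 11\right)\right) = \left(-126 - 116\right) \left(246 + \frac{79}{8}\right) = \left(-242\right) \frac{2047}{8} = - \frac{247687}{4}$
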